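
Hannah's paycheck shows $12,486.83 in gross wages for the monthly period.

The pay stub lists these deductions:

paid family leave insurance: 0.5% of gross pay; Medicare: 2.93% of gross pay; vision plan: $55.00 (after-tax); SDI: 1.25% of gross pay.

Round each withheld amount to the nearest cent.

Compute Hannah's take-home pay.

$11,847.45

SDI: $12,486.83 × 0.0125 = $156.09
Medicare: $12,486.83 × 0.0293 = $365.86
Paid family leave insurance: $12,486.83 × 0.005 = $62.43
Vision plan: $55.00
Total deductions = $156.09 + $365.86 + $62.43 + $55.00 = $639.38
Net pay = $12,486.83 − $639.38 = $11,847.45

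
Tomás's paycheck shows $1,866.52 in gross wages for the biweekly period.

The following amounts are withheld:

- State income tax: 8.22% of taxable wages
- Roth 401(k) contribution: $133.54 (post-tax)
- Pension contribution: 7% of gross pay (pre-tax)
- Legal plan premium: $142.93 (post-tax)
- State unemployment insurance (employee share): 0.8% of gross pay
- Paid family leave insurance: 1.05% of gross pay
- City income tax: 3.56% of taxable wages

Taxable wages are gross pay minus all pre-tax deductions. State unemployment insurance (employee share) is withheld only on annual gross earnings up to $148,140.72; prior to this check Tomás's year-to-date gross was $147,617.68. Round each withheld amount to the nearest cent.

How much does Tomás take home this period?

Pension contribution: $1,866.52 × 0.07 = $130.66
Taxable wages = $1,866.52 − $130.66 = $1,735.86
City income tax: $1,735.86 × 0.0356 = $61.80
State income tax: $1,735.86 × 0.0822 = $142.69
State unemployment insurance (employee share): only $148,140.72 − $147,617.68 = $523.04 of this check is subject → $523.04 × 0.008 = $4.18
Paid family leave insurance: $1,866.52 × 0.0105 = $19.60
Roth 401(k) contribution: $133.54
Legal plan premium: $142.93
Total deductions = $130.66 + $61.80 + $142.69 + $4.18 + $19.60 + $133.54 + $142.93 = $635.40
Net pay = $1,866.52 − $635.40 = $1,231.12

$1,231.12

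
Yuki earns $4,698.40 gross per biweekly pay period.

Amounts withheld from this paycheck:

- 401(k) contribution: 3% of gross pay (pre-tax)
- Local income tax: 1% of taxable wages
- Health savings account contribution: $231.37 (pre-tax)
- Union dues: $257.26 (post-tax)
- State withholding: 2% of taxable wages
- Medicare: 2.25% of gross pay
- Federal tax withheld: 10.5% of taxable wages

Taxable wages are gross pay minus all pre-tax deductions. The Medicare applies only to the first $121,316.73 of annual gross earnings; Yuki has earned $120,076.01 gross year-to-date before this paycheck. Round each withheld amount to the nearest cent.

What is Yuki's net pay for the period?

Health savings account contribution: $231.37
401(k) contribution: $4,698.40 × 0.03 = $140.95
Pre-tax total = $231.37 + $140.95 = $372.32
Taxable wages = $4,698.40 − $372.32 = $4,326.08
State withholding: $4,326.08 × 0.02 = $86.52
Local income tax: $4,326.08 × 0.01 = $43.26
Federal tax withheld: $4,326.08 × 0.105 = $454.24
Medicare: only $121,316.73 − $120,076.01 = $1,240.72 of this check is subject → $1,240.72 × 0.0225 = $27.92
Union dues: $257.26
Total deductions = $231.37 + $140.95 + $86.52 + $43.26 + $454.24 + $27.92 + $257.26 = $1,241.52
Net pay = $4,698.40 − $1,241.52 = $3,456.88

$3,456.88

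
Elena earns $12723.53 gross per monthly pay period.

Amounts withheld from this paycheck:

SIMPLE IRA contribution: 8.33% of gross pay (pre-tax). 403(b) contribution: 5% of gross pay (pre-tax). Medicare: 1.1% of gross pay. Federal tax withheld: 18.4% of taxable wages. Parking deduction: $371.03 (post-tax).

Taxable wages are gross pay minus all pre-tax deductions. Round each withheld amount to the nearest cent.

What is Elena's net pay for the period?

SIMPLE IRA contribution: $12723.53 × 0.0833 = $1059.87
403(b) contribution: $12723.53 × 0.05 = $636.18
Pre-tax total = $1059.87 + $636.18 = $1696.05
Taxable wages = $12723.53 − $1696.05 = $11027.48
Federal tax withheld: $11027.48 × 0.184 = $2029.06
Medicare: $12723.53 × 0.011 = $139.96
Parking deduction: $371.03
Total deductions = $1059.87 + $636.18 + $2029.06 + $139.96 + $371.03 = $4236.10
Net pay = $12723.53 − $4236.10 = $8487.43

$8487.43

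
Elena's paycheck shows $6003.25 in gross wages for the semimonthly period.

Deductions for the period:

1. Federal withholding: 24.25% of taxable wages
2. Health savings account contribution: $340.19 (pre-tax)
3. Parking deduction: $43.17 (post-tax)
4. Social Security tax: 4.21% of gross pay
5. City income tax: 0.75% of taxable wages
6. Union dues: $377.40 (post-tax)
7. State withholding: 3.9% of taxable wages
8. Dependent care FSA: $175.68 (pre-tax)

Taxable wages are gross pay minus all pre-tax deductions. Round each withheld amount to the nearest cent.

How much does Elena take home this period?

$3228.21

Dependent care FSA: $175.68
Health savings account contribution: $340.19
Pre-tax total = $175.68 + $340.19 = $515.87
Taxable wages = $6003.25 − $515.87 = $5487.38
City income tax: $5487.38 × 0.0075 = $41.16
State withholding: $5487.38 × 0.039 = $214.01
Federal withholding: $5487.38 × 0.2425 = $1330.69
Social Security tax: $6003.25 × 0.0421 = $252.74
Union dues: $377.40
Parking deduction: $43.17
Total deductions = $175.68 + $340.19 + $41.16 + $214.01 + $1330.69 + $252.74 + $377.40 + $43.17 = $2775.04
Net pay = $6003.25 − $2775.04 = $3228.21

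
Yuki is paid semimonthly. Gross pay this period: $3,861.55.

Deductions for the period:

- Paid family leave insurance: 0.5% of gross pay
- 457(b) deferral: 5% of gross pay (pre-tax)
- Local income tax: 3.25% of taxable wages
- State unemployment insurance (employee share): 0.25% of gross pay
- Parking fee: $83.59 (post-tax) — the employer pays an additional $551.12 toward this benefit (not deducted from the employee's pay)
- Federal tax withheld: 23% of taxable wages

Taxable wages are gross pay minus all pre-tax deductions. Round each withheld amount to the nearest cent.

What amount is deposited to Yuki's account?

457(b) deferral: $3,861.55 × 0.05 = $193.08
Taxable wages = $3,861.55 − $193.08 = $3,668.47
Federal tax withheld: $3,668.47 × 0.23 = $843.75
Local income tax: $3,668.47 × 0.0325 = $119.23
Paid family leave insurance: $3,861.55 × 0.005 = $19.31
State unemployment insurance (employee share): $3,861.55 × 0.0025 = $9.65
Parking fee: $83.59
(Employer's $551.12 toward parking fee is not withheld from the employee.)
Total deductions = $193.08 + $843.75 + $119.23 + $19.31 + $9.65 + $83.59 = $1,268.61
Net pay = $3,861.55 − $1,268.61 = $2,592.94

$2,592.94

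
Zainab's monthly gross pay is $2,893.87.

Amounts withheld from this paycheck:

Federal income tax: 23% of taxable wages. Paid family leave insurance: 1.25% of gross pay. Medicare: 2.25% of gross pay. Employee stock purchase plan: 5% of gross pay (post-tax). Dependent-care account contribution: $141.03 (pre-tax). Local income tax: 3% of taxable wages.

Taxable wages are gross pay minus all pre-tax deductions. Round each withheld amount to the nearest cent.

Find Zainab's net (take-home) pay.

Dependent-care account contribution: $141.03
Taxable wages = $2,893.87 − $141.03 = $2,752.84
Local income tax: $2,752.84 × 0.03 = $82.59
Federal income tax: $2,752.84 × 0.23 = $633.15
Paid family leave insurance: $2,893.87 × 0.0125 = $36.17
Medicare: $2,893.87 × 0.0225 = $65.11
Employee stock purchase plan: $2,893.87 × 0.05 = $144.69
Total deductions = $141.03 + $82.59 + $633.15 + $36.17 + $65.11 + $144.69 = $1,102.74
Net pay = $2,893.87 − $1,102.74 = $1,791.13

$1,791.13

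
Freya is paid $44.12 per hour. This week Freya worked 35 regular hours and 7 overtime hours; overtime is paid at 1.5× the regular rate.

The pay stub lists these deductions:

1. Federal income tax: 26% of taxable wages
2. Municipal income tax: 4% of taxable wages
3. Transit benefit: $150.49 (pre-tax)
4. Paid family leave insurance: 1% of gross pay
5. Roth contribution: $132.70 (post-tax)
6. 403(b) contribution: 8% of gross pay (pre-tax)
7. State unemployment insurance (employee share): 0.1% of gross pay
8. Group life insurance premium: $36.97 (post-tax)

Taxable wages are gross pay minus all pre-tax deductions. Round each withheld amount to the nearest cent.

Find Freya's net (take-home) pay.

Regular pay: 35 × $44.12 = $1544.20
Overtime pay: 7 × $44.12 × 1.5 = $463.26
Gross pay = $1544.20 + $463.26 = $2007.46
403(b) contribution: $2007.46 × 0.08 = $160.60
Transit benefit: $150.49
Pre-tax total = $160.60 + $150.49 = $311.09
Taxable wages = $2007.46 − $311.09 = $1696.37
Municipal income tax: $1696.37 × 0.04 = $67.85
Federal income tax: $1696.37 × 0.26 = $441.06
Paid family leave insurance: $2007.46 × 0.01 = $20.07
State unemployment insurance (employee share): $2007.46 × 0.001 = $2.01
Roth contribution: $132.70
Group life insurance premium: $36.97
Total deductions = $160.60 + $150.49 + $67.85 + $441.06 + $20.07 + $2.01 + $132.70 + $36.97 = $1011.75
Net pay = $2007.46 − $1011.75 = $995.71

$995.71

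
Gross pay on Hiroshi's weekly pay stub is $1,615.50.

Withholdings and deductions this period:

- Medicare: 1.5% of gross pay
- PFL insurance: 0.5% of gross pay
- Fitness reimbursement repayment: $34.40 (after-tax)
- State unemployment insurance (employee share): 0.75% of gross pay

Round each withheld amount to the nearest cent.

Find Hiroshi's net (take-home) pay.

$1,536.67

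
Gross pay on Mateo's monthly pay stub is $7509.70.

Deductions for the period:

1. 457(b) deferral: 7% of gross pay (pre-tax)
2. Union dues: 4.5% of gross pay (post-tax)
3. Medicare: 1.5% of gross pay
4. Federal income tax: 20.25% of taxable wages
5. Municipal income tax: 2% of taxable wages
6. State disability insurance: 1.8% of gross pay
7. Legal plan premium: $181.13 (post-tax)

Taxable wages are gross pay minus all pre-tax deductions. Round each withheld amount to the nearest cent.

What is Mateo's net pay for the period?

457(b) deferral: $7509.70 × 0.07 = $525.68
Taxable wages = $7509.70 − $525.68 = $6984.02
Federal income tax: $6984.02 × 0.2025 = $1414.26
Municipal income tax: $6984.02 × 0.02 = $139.68
State disability insurance: $7509.70 × 0.018 = $135.17
Medicare: $7509.70 × 0.015 = $112.65
Union dues: $7509.70 × 0.045 = $337.94
Legal plan premium: $181.13
Total deductions = $525.68 + $1414.26 + $139.68 + $135.17 + $112.65 + $337.94 + $181.13 = $2846.51
Net pay = $7509.70 − $2846.51 = $4663.19

$4663.19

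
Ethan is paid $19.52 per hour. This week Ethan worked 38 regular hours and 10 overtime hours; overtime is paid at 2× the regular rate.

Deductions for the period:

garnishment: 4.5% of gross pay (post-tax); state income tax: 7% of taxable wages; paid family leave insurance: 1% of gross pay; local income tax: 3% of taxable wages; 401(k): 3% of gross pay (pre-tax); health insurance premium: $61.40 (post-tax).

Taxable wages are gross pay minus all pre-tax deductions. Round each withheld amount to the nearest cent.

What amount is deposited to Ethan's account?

Regular pay: 38 × $19.52 = $741.76
Overtime pay: 10 × $19.52 × 2 = $390.40
Gross pay = $741.76 + $390.40 = $1,132.16
401(k): $1,132.16 × 0.03 = $33.96
Taxable wages = $1,132.16 − $33.96 = $1,098.20
Local income tax: $1,098.20 × 0.03 = $32.95
State income tax: $1,098.20 × 0.07 = $76.87
Paid family leave insurance: $1,132.16 × 0.01 = $11.32
Health insurance premium: $61.40
Garnishment: $1,132.16 × 0.045 = $50.95
Total deductions = $33.96 + $32.95 + $76.87 + $11.32 + $61.40 + $50.95 = $267.45
Net pay = $1,132.16 − $267.45 = $864.71

$864.71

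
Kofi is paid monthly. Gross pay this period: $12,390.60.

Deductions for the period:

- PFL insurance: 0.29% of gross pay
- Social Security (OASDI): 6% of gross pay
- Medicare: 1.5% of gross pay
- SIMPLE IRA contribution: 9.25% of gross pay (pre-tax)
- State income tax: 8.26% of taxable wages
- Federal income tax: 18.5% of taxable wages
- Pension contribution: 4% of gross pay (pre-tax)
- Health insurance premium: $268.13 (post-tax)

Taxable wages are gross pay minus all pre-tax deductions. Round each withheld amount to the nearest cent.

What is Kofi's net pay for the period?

$6,639.09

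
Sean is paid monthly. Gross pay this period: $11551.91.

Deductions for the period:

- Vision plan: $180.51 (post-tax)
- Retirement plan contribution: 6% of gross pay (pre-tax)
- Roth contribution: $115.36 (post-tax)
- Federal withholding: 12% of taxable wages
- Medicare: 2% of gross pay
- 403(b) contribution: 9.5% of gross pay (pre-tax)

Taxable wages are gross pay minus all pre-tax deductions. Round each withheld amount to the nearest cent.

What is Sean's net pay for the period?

Retirement plan contribution: $11551.91 × 0.06 = $693.11
403(b) contribution: $11551.91 × 0.095 = $1097.43
Pre-tax total = $693.11 + $1097.43 = $1790.54
Taxable wages = $11551.91 − $1790.54 = $9761.37
Federal withholding: $9761.37 × 0.12 = $1171.36
Medicare: $11551.91 × 0.02 = $231.04
Vision plan: $180.51
Roth contribution: $115.36
Total deductions = $693.11 + $1097.43 + $1171.36 + $231.04 + $180.51 + $115.36 = $3488.81
Net pay = $11551.91 − $3488.81 = $8063.10

$8063.10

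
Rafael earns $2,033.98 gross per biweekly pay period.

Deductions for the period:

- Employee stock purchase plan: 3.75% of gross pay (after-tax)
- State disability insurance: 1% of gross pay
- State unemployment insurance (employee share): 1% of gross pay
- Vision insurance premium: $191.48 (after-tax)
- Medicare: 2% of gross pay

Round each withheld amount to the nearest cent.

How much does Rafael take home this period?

State unemployment insurance (employee share): $2,033.98 × 0.01 = $20.34
State disability insurance: $2,033.98 × 0.01 = $20.34
Medicare: $2,033.98 × 0.02 = $40.68
Employee stock purchase plan: $2,033.98 × 0.0375 = $76.27
Vision insurance premium: $191.48
Total deductions = $20.34 + $20.34 + $40.68 + $76.27 + $191.48 = $349.11
Net pay = $2,033.98 − $349.11 = $1,684.87

$1,684.87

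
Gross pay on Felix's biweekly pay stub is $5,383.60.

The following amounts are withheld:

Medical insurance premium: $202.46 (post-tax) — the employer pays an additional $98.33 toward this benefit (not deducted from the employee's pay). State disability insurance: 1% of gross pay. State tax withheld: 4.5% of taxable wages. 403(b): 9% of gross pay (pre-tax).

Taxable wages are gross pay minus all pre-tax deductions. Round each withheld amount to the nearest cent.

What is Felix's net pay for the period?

403(b): $5,383.60 × 0.09 = $484.52
Taxable wages = $5,383.60 − $484.52 = $4,899.08
State tax withheld: $4,899.08 × 0.045 = $220.46
State disability insurance: $5,383.60 × 0.01 = $53.84
Medical insurance premium: $202.46
(Employer's $98.33 toward medical insurance premium is not withheld from the employee.)
Total deductions = $484.52 + $220.46 + $53.84 + $202.46 = $961.28
Net pay = $5,383.60 − $961.28 = $4,422.32

$4,422.32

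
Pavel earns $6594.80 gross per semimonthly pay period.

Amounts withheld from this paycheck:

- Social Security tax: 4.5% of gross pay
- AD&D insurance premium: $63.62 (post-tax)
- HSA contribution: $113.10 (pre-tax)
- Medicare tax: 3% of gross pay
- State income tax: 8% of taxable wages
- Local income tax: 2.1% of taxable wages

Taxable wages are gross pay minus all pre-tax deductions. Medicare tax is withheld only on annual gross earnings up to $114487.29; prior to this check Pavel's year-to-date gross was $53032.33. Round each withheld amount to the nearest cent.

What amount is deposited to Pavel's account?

$5268.81

HSA contribution: $113.10
Taxable wages = $6594.80 − $113.10 = $6481.70
Local income tax: $6481.70 × 0.021 = $136.12
State income tax: $6481.70 × 0.08 = $518.54
Medicare tax: cap not yet reached, full $6594.80 is subject → $6594.80 × 0.03 = $197.84
Social Security tax: $6594.80 × 0.045 = $296.77
AD&D insurance premium: $63.62
Total deductions = $113.10 + $136.12 + $518.54 + $197.84 + $296.77 + $63.62 = $1325.99
Net pay = $6594.80 − $1325.99 = $5268.81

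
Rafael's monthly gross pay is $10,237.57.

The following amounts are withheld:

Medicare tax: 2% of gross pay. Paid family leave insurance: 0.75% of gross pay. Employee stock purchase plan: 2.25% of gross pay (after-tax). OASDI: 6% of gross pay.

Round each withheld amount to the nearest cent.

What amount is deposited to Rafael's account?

Medicare tax: $10,237.57 × 0.02 = $204.75
OASDI: $10,237.57 × 0.06 = $614.25
Paid family leave insurance: $10,237.57 × 0.0075 = $76.78
Employee stock purchase plan: $10,237.57 × 0.0225 = $230.35
Total deductions = $204.75 + $614.25 + $76.78 + $230.35 = $1,126.13
Net pay = $10,237.57 − $1,126.13 = $9,111.44

$9,111.44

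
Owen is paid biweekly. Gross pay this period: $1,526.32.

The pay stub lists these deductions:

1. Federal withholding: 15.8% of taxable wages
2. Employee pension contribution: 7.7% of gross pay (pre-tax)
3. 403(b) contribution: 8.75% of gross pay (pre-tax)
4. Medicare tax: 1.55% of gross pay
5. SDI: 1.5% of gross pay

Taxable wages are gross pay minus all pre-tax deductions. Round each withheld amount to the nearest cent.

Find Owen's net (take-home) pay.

$1,027.20

Employee pension contribution: $1,526.32 × 0.077 = $117.53
403(b) contribution: $1,526.32 × 0.0875 = $133.55
Pre-tax total = $117.53 + $133.55 = $251.08
Taxable wages = $1,526.32 − $251.08 = $1,275.24
Federal withholding: $1,275.24 × 0.158 = $201.49
SDI: $1,526.32 × 0.015 = $22.89
Medicare tax: $1,526.32 × 0.0155 = $23.66
Total deductions = $117.53 + $133.55 + $201.49 + $22.89 + $23.66 = $499.12
Net pay = $1,526.32 − $499.12 = $1,027.20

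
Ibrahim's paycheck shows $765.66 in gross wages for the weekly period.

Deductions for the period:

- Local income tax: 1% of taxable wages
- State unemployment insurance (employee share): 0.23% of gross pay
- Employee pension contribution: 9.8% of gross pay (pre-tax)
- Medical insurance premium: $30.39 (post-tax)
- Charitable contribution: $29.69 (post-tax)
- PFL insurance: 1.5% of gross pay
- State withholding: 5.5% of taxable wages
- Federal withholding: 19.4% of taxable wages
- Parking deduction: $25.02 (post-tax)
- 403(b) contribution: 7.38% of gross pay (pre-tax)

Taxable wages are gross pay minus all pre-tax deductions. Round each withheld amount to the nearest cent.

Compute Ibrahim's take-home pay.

403(b) contribution: $765.66 × 0.0738 = $56.51
Employee pension contribution: $765.66 × 0.098 = $75.03
Pre-tax total = $56.51 + $75.03 = $131.54
Taxable wages = $765.66 − $131.54 = $634.12
Local income tax: $634.12 × 0.01 = $6.34
State withholding: $634.12 × 0.055 = $34.88
Federal withholding: $634.12 × 0.194 = $123.02
PFL insurance: $765.66 × 0.015 = $11.48
State unemployment insurance (employee share): $765.66 × 0.0023 = $1.76
Charitable contribution: $29.69
Medical insurance premium: $30.39
Parking deduction: $25.02
Total deductions = $56.51 + $75.03 + $6.34 + $34.88 + $123.02 + $11.48 + $1.76 + $29.69 + $30.39 + $25.02 = $394.12
Net pay = $765.66 − $394.12 = $371.54

$371.54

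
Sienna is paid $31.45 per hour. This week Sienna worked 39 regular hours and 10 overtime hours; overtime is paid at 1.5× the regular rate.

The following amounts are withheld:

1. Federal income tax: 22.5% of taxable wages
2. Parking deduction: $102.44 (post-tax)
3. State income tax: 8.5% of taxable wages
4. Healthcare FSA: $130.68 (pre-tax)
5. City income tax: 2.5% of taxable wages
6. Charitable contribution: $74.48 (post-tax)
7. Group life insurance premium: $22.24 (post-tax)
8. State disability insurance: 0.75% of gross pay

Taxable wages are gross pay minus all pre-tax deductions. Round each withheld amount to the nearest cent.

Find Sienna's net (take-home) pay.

Regular pay: 39 × $31.45 = $1,226.55
Overtime pay: 10 × $31.45 × 1.5 = $471.75
Gross pay = $1,226.55 + $471.75 = $1,698.30
Healthcare FSA: $130.68
Taxable wages = $1,698.30 − $130.68 = $1,567.62
Federal income tax: $1,567.62 × 0.225 = $352.71
City income tax: $1,567.62 × 0.025 = $39.19
State income tax: $1,567.62 × 0.085 = $133.25
State disability insurance: $1,698.30 × 0.0075 = $12.74
Parking deduction: $102.44
Group life insurance premium: $22.24
Charitable contribution: $74.48
Total deductions = $130.68 + $352.71 + $39.19 + $133.25 + $12.74 + $102.44 + $22.24 + $74.48 = $867.73
Net pay = $1,698.30 − $867.73 = $830.57

$830.57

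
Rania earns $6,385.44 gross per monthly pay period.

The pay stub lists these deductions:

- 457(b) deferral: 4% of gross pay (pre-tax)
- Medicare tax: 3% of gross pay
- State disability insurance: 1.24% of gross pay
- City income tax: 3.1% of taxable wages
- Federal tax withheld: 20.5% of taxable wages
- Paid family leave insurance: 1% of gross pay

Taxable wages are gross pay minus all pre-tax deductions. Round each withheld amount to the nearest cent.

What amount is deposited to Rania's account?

457(b) deferral: $6,385.44 × 0.04 = $255.42
Taxable wages = $6,385.44 − $255.42 = $6,130.02
Federal tax withheld: $6,130.02 × 0.205 = $1,256.65
City income tax: $6,130.02 × 0.031 = $190.03
Medicare tax: $6,385.44 × 0.03 = $191.56
State disability insurance: $6,385.44 × 0.0124 = $79.18
Paid family leave insurance: $6,385.44 × 0.01 = $63.85
Total deductions = $255.42 + $1,256.65 + $190.03 + $191.56 + $79.18 + $63.85 = $2,036.69
Net pay = $6,385.44 − $2,036.69 = $4,348.75

$4,348.75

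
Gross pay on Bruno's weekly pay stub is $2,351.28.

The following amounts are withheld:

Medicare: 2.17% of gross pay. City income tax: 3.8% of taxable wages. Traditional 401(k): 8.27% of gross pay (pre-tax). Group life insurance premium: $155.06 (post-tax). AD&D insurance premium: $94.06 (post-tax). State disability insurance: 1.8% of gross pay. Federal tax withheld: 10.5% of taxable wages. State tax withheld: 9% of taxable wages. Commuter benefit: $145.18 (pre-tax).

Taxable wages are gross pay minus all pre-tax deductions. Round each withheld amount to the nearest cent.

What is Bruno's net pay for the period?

$1,200.48

Traditional 401(k): $2,351.28 × 0.0827 = $194.45
Commuter benefit: $145.18
Pre-tax total = $194.45 + $145.18 = $339.63
Taxable wages = $2,351.28 − $339.63 = $2,011.65
City income tax: $2,011.65 × 0.038 = $76.44
State tax withheld: $2,011.65 × 0.09 = $181.05
Federal tax withheld: $2,011.65 × 0.105 = $211.22
Medicare: $2,351.28 × 0.0217 = $51.02
State disability insurance: $2,351.28 × 0.018 = $42.32
Group life insurance premium: $155.06
AD&D insurance premium: $94.06
Total deductions = $194.45 + $145.18 + $76.44 + $181.05 + $211.22 + $51.02 + $42.32 + $155.06 + $94.06 = $1,150.80
Net pay = $2,351.28 − $1,150.80 = $1,200.48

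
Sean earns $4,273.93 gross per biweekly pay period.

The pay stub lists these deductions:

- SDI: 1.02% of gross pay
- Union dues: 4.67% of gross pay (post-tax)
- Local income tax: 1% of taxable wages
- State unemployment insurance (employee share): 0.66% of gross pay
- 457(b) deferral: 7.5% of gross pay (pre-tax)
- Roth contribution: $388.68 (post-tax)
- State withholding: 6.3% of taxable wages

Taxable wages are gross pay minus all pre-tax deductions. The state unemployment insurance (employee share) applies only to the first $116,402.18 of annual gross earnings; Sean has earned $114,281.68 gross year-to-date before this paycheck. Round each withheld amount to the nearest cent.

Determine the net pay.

457(b) deferral: $4,273.93 × 0.075 = $320.54
Taxable wages = $4,273.93 − $320.54 = $3,953.39
Local income tax: $3,953.39 × 0.01 = $39.53
State withholding: $3,953.39 × 0.063 = $249.06
State unemployment insurance (employee share): only $116,402.18 − $114,281.68 = $2,120.50 of this check is subject → $2,120.50 × 0.0066 = $14.00
SDI: $4,273.93 × 0.0102 = $43.59
Roth contribution: $388.68
Union dues: $4,273.93 × 0.0467 = $199.59
Total deductions = $320.54 + $39.53 + $249.06 + $14.00 + $43.59 + $388.68 + $199.59 = $1,254.99
Net pay = $4,273.93 − $1,254.99 = $3,018.94

$3,018.94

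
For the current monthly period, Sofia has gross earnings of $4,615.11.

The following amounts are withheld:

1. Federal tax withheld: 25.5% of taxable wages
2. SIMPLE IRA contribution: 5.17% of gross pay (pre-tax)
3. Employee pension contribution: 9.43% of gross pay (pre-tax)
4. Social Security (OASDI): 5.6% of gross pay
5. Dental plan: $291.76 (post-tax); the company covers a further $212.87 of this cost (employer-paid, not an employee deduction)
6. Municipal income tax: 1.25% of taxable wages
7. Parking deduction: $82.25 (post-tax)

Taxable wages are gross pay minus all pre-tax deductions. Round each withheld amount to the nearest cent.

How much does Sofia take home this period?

$2,254.55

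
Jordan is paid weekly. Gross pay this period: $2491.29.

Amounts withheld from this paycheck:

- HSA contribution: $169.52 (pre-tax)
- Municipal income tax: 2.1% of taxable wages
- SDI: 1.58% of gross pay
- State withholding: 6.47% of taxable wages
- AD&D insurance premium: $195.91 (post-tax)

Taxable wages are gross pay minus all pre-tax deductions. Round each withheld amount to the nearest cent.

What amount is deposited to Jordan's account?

$1887.52

HSA contribution: $169.52
Taxable wages = $2491.29 − $169.52 = $2321.77
Municipal income tax: $2321.77 × 0.021 = $48.76
State withholding: $2321.77 × 0.0647 = $150.22
SDI: $2491.29 × 0.0158 = $39.36
AD&D insurance premium: $195.91
Total deductions = $169.52 + $48.76 + $150.22 + $39.36 + $195.91 = $603.77
Net pay = $2491.29 − $603.77 = $1887.52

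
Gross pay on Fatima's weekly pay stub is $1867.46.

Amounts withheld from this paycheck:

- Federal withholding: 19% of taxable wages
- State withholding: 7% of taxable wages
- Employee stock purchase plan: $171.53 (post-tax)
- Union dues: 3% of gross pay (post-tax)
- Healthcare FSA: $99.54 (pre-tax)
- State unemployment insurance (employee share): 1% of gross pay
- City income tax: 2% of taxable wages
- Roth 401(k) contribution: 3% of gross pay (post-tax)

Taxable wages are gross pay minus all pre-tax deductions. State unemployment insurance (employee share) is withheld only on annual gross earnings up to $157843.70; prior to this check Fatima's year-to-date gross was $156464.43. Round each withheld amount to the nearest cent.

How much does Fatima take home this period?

$975.55

Healthcare FSA: $99.54
Taxable wages = $1867.46 − $99.54 = $1767.92
Federal withholding: $1767.92 × 0.19 = $335.90
State withholding: $1767.92 × 0.07 = $123.75
City income tax: $1767.92 × 0.02 = $35.36
State unemployment insurance (employee share): only $157843.70 − $156464.43 = $1379.27 of this check is subject → $1379.27 × 0.01 = $13.79
Employee stock purchase plan: $171.53
Union dues: $1867.46 × 0.03 = $56.02
Roth 401(k) contribution: $1867.46 × 0.03 = $56.02
Total deductions = $99.54 + $335.90 + $123.75 + $35.36 + $13.79 + $171.53 + $56.02 + $56.02 = $891.91
Net pay = $1867.46 − $891.91 = $975.55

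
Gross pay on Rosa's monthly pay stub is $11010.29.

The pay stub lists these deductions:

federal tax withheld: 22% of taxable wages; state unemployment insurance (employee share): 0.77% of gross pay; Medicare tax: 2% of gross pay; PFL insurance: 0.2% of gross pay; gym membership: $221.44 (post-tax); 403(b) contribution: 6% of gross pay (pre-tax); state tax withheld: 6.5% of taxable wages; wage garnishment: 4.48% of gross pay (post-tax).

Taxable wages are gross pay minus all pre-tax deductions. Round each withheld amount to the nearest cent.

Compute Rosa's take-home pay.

$6358.30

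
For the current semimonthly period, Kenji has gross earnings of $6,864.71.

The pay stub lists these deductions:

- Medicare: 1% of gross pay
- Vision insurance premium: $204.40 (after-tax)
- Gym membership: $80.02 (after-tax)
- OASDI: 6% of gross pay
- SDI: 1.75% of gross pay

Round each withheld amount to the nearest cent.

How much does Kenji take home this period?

$5,979.63

SDI: $6,864.71 × 0.0175 = $120.13
Medicare: $6,864.71 × 0.01 = $68.65
OASDI: $6,864.71 × 0.06 = $411.88
Gym membership: $80.02
Vision insurance premium: $204.40
Total deductions = $120.13 + $68.65 + $411.88 + $80.02 + $204.40 = $885.08
Net pay = $6,864.71 − $885.08 = $5,979.63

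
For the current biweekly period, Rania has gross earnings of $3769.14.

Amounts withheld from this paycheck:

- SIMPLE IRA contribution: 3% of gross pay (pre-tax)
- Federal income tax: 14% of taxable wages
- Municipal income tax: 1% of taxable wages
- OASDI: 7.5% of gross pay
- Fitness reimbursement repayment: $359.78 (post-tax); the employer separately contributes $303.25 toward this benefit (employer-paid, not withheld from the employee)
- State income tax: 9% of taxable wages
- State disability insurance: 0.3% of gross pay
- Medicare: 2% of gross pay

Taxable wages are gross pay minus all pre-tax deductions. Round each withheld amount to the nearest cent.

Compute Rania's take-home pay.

$2049.45

SIMPLE IRA contribution: $3769.14 × 0.03 = $113.07
Taxable wages = $3769.14 − $113.07 = $3656.07
Federal income tax: $3656.07 × 0.14 = $511.85
Municipal income tax: $3656.07 × 0.01 = $36.56
State income tax: $3656.07 × 0.09 = $329.05
OASDI: $3769.14 × 0.075 = $282.69
Medicare: $3769.14 × 0.02 = $75.38
State disability insurance: $3769.14 × 0.003 = $11.31
Fitness reimbursement repayment: $359.78
(Employer's $303.25 toward fitness reimbursement repayment is not withheld from the employee.)
Total deductions = $113.07 + $511.85 + $36.56 + $329.05 + $282.69 + $75.38 + $11.31 + $359.78 = $1719.69
Net pay = $3769.14 − $1719.69 = $2049.45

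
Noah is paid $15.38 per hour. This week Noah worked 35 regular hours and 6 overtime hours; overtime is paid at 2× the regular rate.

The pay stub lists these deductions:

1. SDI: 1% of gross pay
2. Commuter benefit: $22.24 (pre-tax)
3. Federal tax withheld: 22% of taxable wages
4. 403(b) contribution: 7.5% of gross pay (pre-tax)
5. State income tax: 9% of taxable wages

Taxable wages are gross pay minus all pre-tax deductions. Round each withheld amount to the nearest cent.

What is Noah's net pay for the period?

Regular pay: 35 × $15.38 = $538.30
Overtime pay: 6 × $15.38 × 2 = $184.56
Gross pay = $538.30 + $184.56 = $722.86
Commuter benefit: $22.24
403(b) contribution: $722.86 × 0.075 = $54.21
Pre-tax total = $22.24 + $54.21 = $76.45
Taxable wages = $722.86 − $76.45 = $646.41
State income tax: $646.41 × 0.09 = $58.18
Federal tax withheld: $646.41 × 0.22 = $142.21
SDI: $722.86 × 0.01 = $7.23
Total deductions = $22.24 + $54.21 + $58.18 + $142.21 + $7.23 = $284.07
Net pay = $722.86 − $284.07 = $438.79

$438.79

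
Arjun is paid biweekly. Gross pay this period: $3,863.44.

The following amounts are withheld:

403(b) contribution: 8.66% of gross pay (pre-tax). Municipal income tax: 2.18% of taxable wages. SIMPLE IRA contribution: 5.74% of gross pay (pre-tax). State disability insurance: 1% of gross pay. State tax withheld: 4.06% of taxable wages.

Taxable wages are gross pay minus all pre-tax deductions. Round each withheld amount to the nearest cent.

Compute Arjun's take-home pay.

403(b) contribution: $3,863.44 × 0.0866 = $334.57
SIMPLE IRA contribution: $3,863.44 × 0.0574 = $221.76
Pre-tax total = $334.57 + $221.76 = $556.33
Taxable wages = $3,863.44 − $556.33 = $3,307.11
Municipal income tax: $3,307.11 × 0.0218 = $72.09
State tax withheld: $3,307.11 × 0.0406 = $134.27
State disability insurance: $3,863.44 × 0.01 = $38.63
Total deductions = $334.57 + $221.76 + $72.09 + $134.27 + $38.63 = $801.32
Net pay = $3,863.44 − $801.32 = $3,062.12

$3,062.12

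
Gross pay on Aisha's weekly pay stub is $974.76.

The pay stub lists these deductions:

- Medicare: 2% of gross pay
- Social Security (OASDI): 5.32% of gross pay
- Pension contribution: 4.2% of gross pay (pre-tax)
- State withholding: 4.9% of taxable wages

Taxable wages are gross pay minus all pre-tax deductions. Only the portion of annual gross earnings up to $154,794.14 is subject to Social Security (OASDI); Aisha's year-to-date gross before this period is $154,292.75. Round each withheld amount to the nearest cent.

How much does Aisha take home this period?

$841.89

Pension contribution: $974.76 × 0.042 = $40.94
Taxable wages = $974.76 − $40.94 = $933.82
State withholding: $933.82 × 0.049 = $45.76
Medicare: $974.76 × 0.02 = $19.50
Social Security (OASDI): only $154,794.14 − $154,292.75 = $501.39 of this check is subject → $501.39 × 0.0532 = $26.67
Total deductions = $40.94 + $45.76 + $19.50 + $26.67 = $132.87
Net pay = $974.76 − $132.87 = $841.89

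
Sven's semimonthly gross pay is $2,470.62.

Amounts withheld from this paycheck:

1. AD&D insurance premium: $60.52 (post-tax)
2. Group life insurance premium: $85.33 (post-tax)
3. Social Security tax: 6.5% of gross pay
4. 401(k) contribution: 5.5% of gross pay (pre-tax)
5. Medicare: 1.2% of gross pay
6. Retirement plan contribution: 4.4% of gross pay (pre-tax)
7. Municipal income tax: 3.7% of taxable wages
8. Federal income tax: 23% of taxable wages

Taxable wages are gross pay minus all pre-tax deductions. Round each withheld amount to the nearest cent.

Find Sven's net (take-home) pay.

$1,295.59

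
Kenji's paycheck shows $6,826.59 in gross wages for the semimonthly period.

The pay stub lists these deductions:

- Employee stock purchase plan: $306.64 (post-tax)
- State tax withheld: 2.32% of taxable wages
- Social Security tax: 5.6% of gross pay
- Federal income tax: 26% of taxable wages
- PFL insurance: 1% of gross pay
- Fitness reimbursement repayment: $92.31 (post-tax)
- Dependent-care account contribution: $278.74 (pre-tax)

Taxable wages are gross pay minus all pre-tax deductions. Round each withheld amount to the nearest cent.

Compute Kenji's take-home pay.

$3,843.99

Dependent-care account contribution: $278.74
Taxable wages = $6,826.59 − $278.74 = $6,547.85
Federal income tax: $6,547.85 × 0.26 = $1,702.44
State tax withheld: $6,547.85 × 0.0232 = $151.91
PFL insurance: $6,826.59 × 0.01 = $68.27
Social Security tax: $6,826.59 × 0.056 = $382.29
Employee stock purchase plan: $306.64
Fitness reimbursement repayment: $92.31
Total deductions = $278.74 + $1,702.44 + $151.91 + $68.27 + $382.29 + $306.64 + $92.31 = $2,982.60
Net pay = $6,826.59 − $2,982.60 = $3,843.99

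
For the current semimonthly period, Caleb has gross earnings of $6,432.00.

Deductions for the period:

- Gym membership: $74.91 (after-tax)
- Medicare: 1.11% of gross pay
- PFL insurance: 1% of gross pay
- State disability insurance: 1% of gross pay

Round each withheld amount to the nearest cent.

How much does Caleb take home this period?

Medicare: $6,432.00 × 0.0111 = $71.40
State disability insurance: $6,432.00 × 0.01 = $64.32
PFL insurance: $6,432.00 × 0.01 = $64.32
Gym membership: $74.91
Total deductions = $71.40 + $64.32 + $64.32 + $74.91 = $274.95
Net pay = $6,432.00 − $274.95 = $6,157.05

$6,157.05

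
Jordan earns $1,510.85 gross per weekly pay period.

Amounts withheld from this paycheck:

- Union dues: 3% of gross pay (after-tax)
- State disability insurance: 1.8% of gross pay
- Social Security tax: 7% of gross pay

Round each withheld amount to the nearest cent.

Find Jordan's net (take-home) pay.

State disability insurance: $1,510.85 × 0.018 = $27.20
Social Security tax: $1,510.85 × 0.07 = $105.76
Union dues: $1,510.85 × 0.03 = $45.33
Total deductions = $27.20 + $105.76 + $45.33 = $178.29
Net pay = $1,510.85 − $178.29 = $1,332.56

$1,332.56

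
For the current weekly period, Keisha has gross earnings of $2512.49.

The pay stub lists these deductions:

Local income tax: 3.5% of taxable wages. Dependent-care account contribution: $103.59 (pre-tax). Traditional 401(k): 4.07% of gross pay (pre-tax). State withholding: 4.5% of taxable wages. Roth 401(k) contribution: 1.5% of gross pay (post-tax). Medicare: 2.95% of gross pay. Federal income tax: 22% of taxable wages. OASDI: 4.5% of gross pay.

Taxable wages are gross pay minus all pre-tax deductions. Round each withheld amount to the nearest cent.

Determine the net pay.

Dependent-care account contribution: $103.59
Traditional 401(k): $2512.49 × 0.0407 = $102.26
Pre-tax total = $103.59 + $102.26 = $205.85
Taxable wages = $2512.49 − $205.85 = $2306.64
State withholding: $2306.64 × 0.045 = $103.80
Federal income tax: $2306.64 × 0.22 = $507.46
Local income tax: $2306.64 × 0.035 = $80.73
Medicare: $2512.49 × 0.0295 = $74.12
OASDI: $2512.49 × 0.045 = $113.06
Roth 401(k) contribution: $2512.49 × 0.015 = $37.69
Total deductions = $103.59 + $102.26 + $103.80 + $507.46 + $80.73 + $74.12 + $113.06 + $37.69 = $1122.71
Net pay = $2512.49 − $1122.71 = $1389.78

$1389.78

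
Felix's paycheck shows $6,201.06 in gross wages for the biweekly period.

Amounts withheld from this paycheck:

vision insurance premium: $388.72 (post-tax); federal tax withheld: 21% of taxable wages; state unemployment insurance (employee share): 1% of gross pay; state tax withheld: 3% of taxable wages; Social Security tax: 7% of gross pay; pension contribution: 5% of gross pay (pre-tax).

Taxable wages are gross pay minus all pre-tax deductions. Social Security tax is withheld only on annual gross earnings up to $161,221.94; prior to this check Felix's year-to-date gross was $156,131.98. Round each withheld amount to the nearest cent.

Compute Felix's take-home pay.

Pension contribution: $6,201.06 × 0.05 = $310.05
Taxable wages = $6,201.06 − $310.05 = $5,891.01
State tax withheld: $5,891.01 × 0.03 = $176.73
Federal tax withheld: $5,891.01 × 0.21 = $1,237.11
Social Security tax: only $161,221.94 − $156,131.98 = $5,089.96 of this check is subject → $5,089.96 × 0.07 = $356.30
State unemployment insurance (employee share): $6,201.06 × 0.01 = $62.01
Vision insurance premium: $388.72
Total deductions = $310.05 + $176.73 + $1,237.11 + $356.30 + $62.01 + $388.72 = $2,530.92
Net pay = $6,201.06 − $2,530.92 = $3,670.14

$3,670.14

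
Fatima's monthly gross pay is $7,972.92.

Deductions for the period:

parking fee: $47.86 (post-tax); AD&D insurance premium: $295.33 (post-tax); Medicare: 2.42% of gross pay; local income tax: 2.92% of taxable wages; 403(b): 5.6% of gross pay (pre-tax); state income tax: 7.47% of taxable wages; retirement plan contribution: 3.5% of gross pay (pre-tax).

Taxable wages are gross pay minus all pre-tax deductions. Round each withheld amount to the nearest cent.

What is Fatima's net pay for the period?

$5,958.26

Retirement plan contribution: $7,972.92 × 0.035 = $279.05
403(b): $7,972.92 × 0.056 = $446.48
Pre-tax total = $279.05 + $446.48 = $725.53
Taxable wages = $7,972.92 − $725.53 = $7,247.39
Local income tax: $7,247.39 × 0.0292 = $211.62
State income tax: $7,247.39 × 0.0747 = $541.38
Medicare: $7,972.92 × 0.0242 = $192.94
AD&D insurance premium: $295.33
Parking fee: $47.86
Total deductions = $279.05 + $446.48 + $211.62 + $541.38 + $192.94 + $295.33 + $47.86 = $2,014.66
Net pay = $7,972.92 − $2,014.66 = $5,958.26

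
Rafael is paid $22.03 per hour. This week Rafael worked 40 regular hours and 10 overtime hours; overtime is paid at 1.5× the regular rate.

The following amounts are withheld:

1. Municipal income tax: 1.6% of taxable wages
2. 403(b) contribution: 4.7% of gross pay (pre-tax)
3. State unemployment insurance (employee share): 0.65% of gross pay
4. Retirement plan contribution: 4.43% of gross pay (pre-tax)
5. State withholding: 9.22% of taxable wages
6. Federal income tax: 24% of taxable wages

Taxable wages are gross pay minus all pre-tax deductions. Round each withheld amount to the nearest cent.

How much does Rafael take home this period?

$709.77

Regular pay: 40 × $22.03 = $881.20
Overtime pay: 10 × $22.03 × 1.5 = $330.45
Gross pay = $881.20 + $330.45 = $1211.65
Retirement plan contribution: $1211.65 × 0.0443 = $53.68
403(b) contribution: $1211.65 × 0.047 = $56.95
Pre-tax total = $53.68 + $56.95 = $110.63
Taxable wages = $1211.65 − $110.63 = $1101.02
Federal income tax: $1101.02 × 0.24 = $264.24
State withholding: $1101.02 × 0.0922 = $101.51
Municipal income tax: $1101.02 × 0.016 = $17.62
State unemployment insurance (employee share): $1211.65 × 0.0065 = $7.88
Total deductions = $53.68 + $56.95 + $264.24 + $101.51 + $17.62 + $7.88 = $501.88
Net pay = $1211.65 − $501.88 = $709.77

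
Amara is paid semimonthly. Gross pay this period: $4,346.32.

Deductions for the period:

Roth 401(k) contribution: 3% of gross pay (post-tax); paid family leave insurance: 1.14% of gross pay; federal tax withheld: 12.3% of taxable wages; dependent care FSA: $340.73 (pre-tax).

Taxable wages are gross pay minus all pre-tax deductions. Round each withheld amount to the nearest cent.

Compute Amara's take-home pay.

$3,332.96

Dependent care FSA: $340.73
Taxable wages = $4,346.32 − $340.73 = $4,005.59
Federal tax withheld: $4,005.59 × 0.123 = $492.69
Paid family leave insurance: $4,346.32 × 0.0114 = $49.55
Roth 401(k) contribution: $4,346.32 × 0.03 = $130.39
Total deductions = $340.73 + $492.69 + $49.55 + $130.39 = $1,013.36
Net pay = $4,346.32 − $1,013.36 = $3,332.96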